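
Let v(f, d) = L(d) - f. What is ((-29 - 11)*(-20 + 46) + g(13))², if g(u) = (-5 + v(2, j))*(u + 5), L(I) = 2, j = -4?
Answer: 1276900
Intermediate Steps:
v(f, d) = 2 - f
g(u) = -25 - 5*u (g(u) = (-5 + (2 - 1*2))*(u + 5) = (-5 + (2 - 2))*(5 + u) = (-5 + 0)*(5 + u) = -5*(5 + u) = -25 - 5*u)
((-29 - 11)*(-20 + 46) + g(13))² = ((-29 - 11)*(-20 + 46) + (-25 - 5*13))² = (-40*26 + (-25 - 65))² = (-1040 - 90)² = (-1130)² = 1276900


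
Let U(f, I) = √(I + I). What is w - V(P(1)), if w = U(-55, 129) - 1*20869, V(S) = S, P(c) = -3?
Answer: -20866 + √258 ≈ -20850.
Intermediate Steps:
U(f, I) = √2*√I (U(f, I) = √(2*I) = √2*√I)
w = -20869 + √258 (w = √2*√129 - 1*20869 = √258 - 20869 = -20869 + √258 ≈ -20853.)
w - V(P(1)) = (-20869 + √258) - 1*(-3) = (-20869 + √258) + 3 = -20866 + √258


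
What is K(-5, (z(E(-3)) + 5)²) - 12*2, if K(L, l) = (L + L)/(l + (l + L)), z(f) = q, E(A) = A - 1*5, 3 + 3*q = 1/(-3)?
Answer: -9978/409 ≈ -24.396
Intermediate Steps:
q = -10/9 (q = -1 + (⅓)/(-3) = -1 + (⅓)*(-⅓) = -1 - ⅑ = -10/9 ≈ -1.1111)
E(A) = -5 + A (E(A) = A - 5 = -5 + A)
z(f) = -10/9
K(L, l) = 2*L/(L + 2*l) (K(L, l) = (2*L)/(l + (L + l)) = (2*L)/(L + 2*l) = 2*L/(L + 2*l))
K(-5, (z(E(-3)) + 5)²) - 12*2 = 2*(-5)/(-5 + 2*(-10/9 + 5)²) - 12*2 = 2*(-5)/(-5 + 2*(35/9)²) - 24 = 2*(-5)/(-5 + 2*(1225/81)) - 24 = 2*(-5)/(-5 + 2450/81) - 24 = 2*(-5)/(2045/81) - 24 = 2*(-5)*(81/2045) - 24 = -162/409 - 24 = -9978/409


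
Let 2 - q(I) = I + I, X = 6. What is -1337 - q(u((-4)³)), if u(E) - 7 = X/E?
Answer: -21203/16 ≈ -1325.2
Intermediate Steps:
u(E) = 7 + 6/E
q(I) = 2 - 2*I (q(I) = 2 - (I + I) = 2 - 2*I)
-1337 - q(u((-4)³)) = -1337 - (2 - 2*(7 + 6/((-4)³))) = -1337 - (2 - 2*(7 + 6/(-64))) = -1337 - (2 - 2*(7 + 6*(-1/64))) = -1337 - (2 - 2*(7 - 3/32)) = -1337 - (2 - 2*221/32) = -1337 - (2 - 221/16) = -1337 - 1*(-189/16) = -1337 + 189/16 = -21203/16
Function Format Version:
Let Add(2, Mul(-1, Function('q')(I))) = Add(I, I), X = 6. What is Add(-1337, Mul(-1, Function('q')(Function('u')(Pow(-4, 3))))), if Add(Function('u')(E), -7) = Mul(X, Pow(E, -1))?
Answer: Rational(-21203, 16) ≈ -1325.2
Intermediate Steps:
Function('u')(E) = Add(7, Mul(6, Pow(E, -1)))
Function('q')(I) = Add(2, Mul(-2, I)) (Function('q')(I) = Add(2, Mul(-1, Add(I, I))) = Add(2, Mul(-1, Mul(2, I))) = Add(2, Mul(-2, I)))
Add(-1337, Mul(-1, Function('q')(Function('u')(Pow(-4, 3))))) = Add(-1337, Mul(-1, Add(2, Mul(-2, Add(7, Mul(6, Pow(Pow(-4, 3), -1))))))) = Add(-1337, Mul(-1, Add(2, Mul(-2, Add(7, Mul(6, Pow(-64, -1))))))) = Add(-1337, Mul(-1, Add(2, Mul(-2, Add(7, Mul(6, Rational(-1, 64))))))) = Add(-1337, Mul(-1, Add(2, Mul(-2, Add(7, Rational(-3, 32)))))) = Add(-1337, Mul(-1, Add(2, Mul(-2, Rational(221, 32))))) = Add(-1337, Mul(-1, Add(2, Rational(-221, 16)))) = Add(-1337, Mul(-1, Rational(-189, 16))) = Add(-1337, Rational(189, 16)) = Rational(-21203, 16)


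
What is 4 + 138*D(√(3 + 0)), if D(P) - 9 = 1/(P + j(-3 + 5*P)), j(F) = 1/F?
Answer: 284920/229 + 9798*√3/229 ≈ 1318.3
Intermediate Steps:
D(P) = 9 + 1/(P + 1/(-3 + 5*P))
4 + 138*D(√(3 + 0)) = 4 + 138*((9 + (1 + 9*√(3 + 0))*(-3 + 5*√(3 + 0)))/(1 + √(3 + 0)*(-3 + 5*√(3 + 0)))) = 4 + 138*((9 + (1 + 9*√3)*(-3 + 5*√3))/(1 + √3*(-3 + 5*√3))) = 4 + 138*(9 + (1 + 9*√3)*(-3 + 5*√3))/(1 + √3*(-3 + 5*√3))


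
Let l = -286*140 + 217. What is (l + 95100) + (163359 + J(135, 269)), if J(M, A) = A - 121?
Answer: 218784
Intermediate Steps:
J(M, A) = -121 + A
l = -39823 (l = -40040 + 217 = -39823)
(l + 95100) + (163359 + J(135, 269)) = (-39823 + 95100) + (163359 + (-121 + 269)) = 55277 + (163359 + 148) = 55277 + 163507 = 218784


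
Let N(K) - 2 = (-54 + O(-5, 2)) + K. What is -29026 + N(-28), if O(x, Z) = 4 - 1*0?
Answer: -29102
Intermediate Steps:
O(x, Z) = 4 (O(x, Z) = 4 + 0 = 4)
N(K) = -48 + K (N(K) = 2 + ((-54 + 4) + K) = 2 + (-50 + K) = -48 + K)
-29026 + N(-28) = -29026 + (-48 - 28) = -29026 - 76 = -29102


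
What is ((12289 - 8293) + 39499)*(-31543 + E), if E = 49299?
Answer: 772297220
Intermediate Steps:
((12289 - 8293) + 39499)*(-31543 + E) = ((12289 - 8293) + 39499)*(-31543 + 49299) = (3996 + 39499)*17756 = 43495*17756 = 772297220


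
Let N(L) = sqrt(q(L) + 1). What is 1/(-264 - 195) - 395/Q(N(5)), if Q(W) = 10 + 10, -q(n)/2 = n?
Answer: -36265/1836 ≈ -19.752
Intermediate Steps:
q(n) = -2*n
N(L) = sqrt(1 - 2*L) (N(L) = sqrt(-2*L + 1) = sqrt(1 - 2*L))
Q(W) = 20
1/(-264 - 195) - 395/Q(N(5)) = 1/(-264 - 195) - 395/20 = 1/(-459) + (1/20)*(-395) = -1/459 - 79/4 = -36265/1836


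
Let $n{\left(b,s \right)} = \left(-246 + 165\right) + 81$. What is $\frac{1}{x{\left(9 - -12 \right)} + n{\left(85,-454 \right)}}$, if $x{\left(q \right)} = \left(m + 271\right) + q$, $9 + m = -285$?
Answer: $- \frac{1}{2} \approx -0.5$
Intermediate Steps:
$m = -294$ ($m = -9 - 285 = -294$)
$n{\left(b,s \right)} = 0$ ($n{\left(b,s \right)} = -81 + 81 = 0$)
$x{\left(q \right)} = -23 + q$ ($x{\left(q \right)} = \left(-294 + 271\right) + q = -23 + q$)
$\frac{1}{x{\left(9 - -12 \right)} + n{\left(85,-454 \right)}} = \frac{1}{\left(-23 + \left(9 - -12\right)\right) + 0} = \frac{1}{\left(-23 + \left(9 + 12\right)\right) + 0} = \frac{1}{\left(-23 + 21\right) + 0} = \frac{1}{-2 + 0} = \frac{1}{-2} = - \frac{1}{2}$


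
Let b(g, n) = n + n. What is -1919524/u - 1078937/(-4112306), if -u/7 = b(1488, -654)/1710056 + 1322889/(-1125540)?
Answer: -633050718360944392675601/2715116683424234782 ≈ -2.3316e+5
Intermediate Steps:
b(g, n) = 2*n
u = 660241889447/80197351260 (u = -7*((2*(-654))/1710056 + 1322889/(-1125540)) = -7*(-1308*1/1710056 + 1322889*(-1/1125540)) = -7*(-327/427514 - 440963/375180) = -7*(-94320269921/80197351260) = 660241889447/80197351260 ≈ 8.2327)
-1919524/u - 1078937/(-4112306) = -1919524/660241889447/80197351260 - 1078937/(-4112306) = -1919524*80197351260/660241889447 - 1078937*(-1/4112306) = -153940740480000240/660241889447 + 1078937/4112306 = -633050718360944392675601/2715116683424234782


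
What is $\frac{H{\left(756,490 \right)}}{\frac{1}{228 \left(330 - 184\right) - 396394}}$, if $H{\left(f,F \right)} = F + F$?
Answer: $-355843880$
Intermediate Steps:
$H{\left(f,F \right)} = 2 F$
$\frac{H{\left(756,490 \right)}}{\frac{1}{228 \left(330 - 184\right) - 396394}} = \frac{2 \cdot 490}{\frac{1}{228 \left(330 - 184\right) - 396394}} = \frac{980}{\frac{1}{228 \cdot 146 - 396394}} = \frac{980}{\frac{1}{33288 - 396394}} = \frac{980}{\frac{1}{-363106}} = \frac{980}{- \frac{1}{363106}} = 980 \left(-363106\right) = -355843880$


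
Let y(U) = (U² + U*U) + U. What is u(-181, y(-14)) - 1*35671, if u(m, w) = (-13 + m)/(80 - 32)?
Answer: -856201/24 ≈ -35675.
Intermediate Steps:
y(U) = U + 2*U² (y(U) = (U² + U²) + U = 2*U² + U = U + 2*U²)
u(m, w) = -13/48 + m/48 (u(m, w) = (-13 + m)/48 = (-13 + m)*(1/48) = -13/48 + m/48)
u(-181, y(-14)) - 1*35671 = (-13/48 + (1/48)*(-181)) - 1*35671 = (-13/48 - 181/48) - 35671 = -97/24 - 35671 = -856201/24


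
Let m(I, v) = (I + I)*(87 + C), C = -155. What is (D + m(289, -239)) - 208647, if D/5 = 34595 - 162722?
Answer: -888586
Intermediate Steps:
D = -640635 (D = 5*(34595 - 162722) = 5*(-128127) = -640635)
m(I, v) = -136*I (m(I, v) = (I + I)*(87 - 155) = (2*I)*(-68) = -136*I)
(D + m(289, -239)) - 208647 = (-640635 - 136*289) - 208647 = (-640635 - 39304) - 208647 = -679939 - 208647 = -888586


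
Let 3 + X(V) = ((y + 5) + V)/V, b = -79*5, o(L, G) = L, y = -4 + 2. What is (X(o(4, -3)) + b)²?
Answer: 2512225/16 ≈ 1.5701e+5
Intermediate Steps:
y = -2
b = -395
X(V) = -3 + (3 + V)/V (X(V) = -3 + ((-2 + 5) + V)/V = -3 + (3 + V)/V)
(X(o(4, -3)) + b)² = ((-2 + 3/4) - 395)² = ((-2 + 3*(¼)) - 395)² = ((-2 + ¾) - 395)² = (-5/4 - 395)² = (-1585/4)² = 2512225/16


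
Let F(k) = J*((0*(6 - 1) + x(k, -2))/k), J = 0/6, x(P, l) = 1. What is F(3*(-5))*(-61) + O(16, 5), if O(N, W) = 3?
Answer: 3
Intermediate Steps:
J = 0 (J = 0*(1/6) = 0)
F(k) = 0 (F(k) = 0*((0*(6 - 1) + 1)/k) = 0*((0*5 + 1)/k) = 0*((0 + 1)/k) = 0*(1/k) = 0/k = 0)
F(3*(-5))*(-61) + O(16, 5) = 0*(-61) + 3 = 0 + 3 = 3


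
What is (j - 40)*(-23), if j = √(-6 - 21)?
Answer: 920 - 69*I*√3 ≈ 920.0 - 119.51*I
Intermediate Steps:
j = 3*I*√3 (j = √(-27) = 3*I*√3 ≈ 5.1962*I)
(j - 40)*(-23) = (3*I*√3 - 40)*(-23) = (-40 + 3*I*√3)*(-23) = 920 - 69*I*√3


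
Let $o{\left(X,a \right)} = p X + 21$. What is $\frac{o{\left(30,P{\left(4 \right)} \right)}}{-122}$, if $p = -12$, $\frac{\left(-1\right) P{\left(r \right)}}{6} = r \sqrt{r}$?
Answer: $\frac{339}{122} \approx 2.7787$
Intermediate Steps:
$P{\left(r \right)} = - 6 r^{\frac{3}{2}}$ ($P{\left(r \right)} = - 6 r \sqrt{r} = - 6 r^{\frac{3}{2}}$)
$o{\left(X,a \right)} = 21 - 12 X$ ($o{\left(X,a \right)} = - 12 X + 21 = 21 - 12 X$)
$\frac{o{\left(30,P{\left(4 \right)} \right)}}{-122} = \frac{21 - 360}{-122} = \left(21 - 360\right) \left(- \frac{1}{122}\right) = \left(-339\right) \left(- \frac{1}{122}\right) = \frac{339}{122}$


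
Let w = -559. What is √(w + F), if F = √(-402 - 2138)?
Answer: √(-559 + 2*I*√635) ≈ 1.0647 + 23.667*I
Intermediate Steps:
F = 2*I*√635 (F = √(-2540) = 2*I*√635 ≈ 50.398*I)
√(w + F) = √(-559 + 2*I*√635)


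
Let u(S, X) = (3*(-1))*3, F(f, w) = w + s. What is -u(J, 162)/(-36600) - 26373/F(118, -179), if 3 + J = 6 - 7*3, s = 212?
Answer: -107250233/134200 ≈ -799.18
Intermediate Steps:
F(f, w) = 212 + w (F(f, w) = w + 212 = 212 + w)
J = -18 (J = -3 + (6 - 7*3) = -3 + (6 - 21) = -3 - 15 = -18)
u(S, X) = -9 (u(S, X) = -3*3 = -9)
-u(J, 162)/(-36600) - 26373/F(118, -179) = -1*(-9)/(-36600) - 26373/(212 - 179) = 9*(-1/36600) - 26373/33 = -3/12200 - 26373*1/33 = -3/12200 - 8791/11 = -107250233/134200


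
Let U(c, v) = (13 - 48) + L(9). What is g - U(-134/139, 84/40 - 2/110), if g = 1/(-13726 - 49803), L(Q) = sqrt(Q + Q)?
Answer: 2223514/63529 - 3*sqrt(2) ≈ 30.757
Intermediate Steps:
L(Q) = sqrt(2)*sqrt(Q) (L(Q) = sqrt(2*Q) = sqrt(2)*sqrt(Q))
g = -1/63529 (g = 1/(-63529) = -1/63529 ≈ -1.5741e-5)
U(c, v) = -35 + 3*sqrt(2) (U(c, v) = (13 - 48) + sqrt(2)*sqrt(9) = -35 + sqrt(2)*3 = -35 + 3*sqrt(2))
g - U(-134/139, 84/40 - 2/110) = -1/63529 - (-35 + 3*sqrt(2)) = -1/63529 + (35 - 3*sqrt(2)) = 2223514/63529 - 3*sqrt(2)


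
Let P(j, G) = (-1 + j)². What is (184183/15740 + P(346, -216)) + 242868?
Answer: 5696380003/15740 ≈ 3.6190e+5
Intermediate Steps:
(184183/15740 + P(346, -216)) + 242868 = (184183/15740 + (-1 + 346)²) + 242868 = (184183*(1/15740) + 345²) + 242868 = (184183/15740 + 119025) + 242868 = 1873637683/15740 + 242868 = 5696380003/15740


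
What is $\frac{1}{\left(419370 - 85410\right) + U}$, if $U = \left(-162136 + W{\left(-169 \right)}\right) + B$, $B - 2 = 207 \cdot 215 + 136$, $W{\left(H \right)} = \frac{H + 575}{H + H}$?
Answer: $\frac{169}{36582720} \approx 4.6197 \cdot 10^{-6}$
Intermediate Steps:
$W{\left(H \right)} = \frac{575 + H}{2 H}$
$B = 44643$ ($B = 2 + \left(207 \cdot 215 + 136\right) = 2 + \left(44505 + 136\right) = 2 + 44641 = 44643$)
$U = - \frac{19856520}{169}$ ($U = \left(-162136 + \frac{575 - 169}{2 \left(-169\right)}\right) + 44643 = \left(-162136 + \frac{1}{2} \left(- \frac{1}{169}\right) 406\right) + 44643 = \left(-162136 - \frac{203}{169}\right) + 44643 = - \frac{27401187}{169} + 44643 = - \frac{19856520}{169} \approx -1.1749 \cdot 10^{5}$)
$\frac{1}{\left(419370 - 85410\right) + U} = \frac{1}{\left(419370 - 85410\right) - \frac{19856520}{169}} = \frac{1}{333960 - \frac{19856520}{169}} = \frac{1}{\frac{36582720}{169}} = \frac{169}{36582720}$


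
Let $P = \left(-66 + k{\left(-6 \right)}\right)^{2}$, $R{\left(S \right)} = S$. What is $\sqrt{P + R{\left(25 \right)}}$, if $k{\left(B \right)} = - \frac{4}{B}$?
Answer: $\frac{\sqrt{38641}}{3} \approx 65.524$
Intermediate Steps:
$P = \frac{38416}{9}$ ($P = \left(-66 - \frac{4}{-6}\right)^{2} = \left(-66 - - \frac{2}{3}\right)^{2} = \left(-66 + \frac{2}{3}\right)^{2} = \left(- \frac{196}{3}\right)^{2} = \frac{38416}{9} \approx 4268.4$)
$\sqrt{P + R{\left(25 \right)}} = \sqrt{\frac{38416}{9} + 25} = \sqrt{\frac{38641}{9}} = \frac{\sqrt{38641}}{3}$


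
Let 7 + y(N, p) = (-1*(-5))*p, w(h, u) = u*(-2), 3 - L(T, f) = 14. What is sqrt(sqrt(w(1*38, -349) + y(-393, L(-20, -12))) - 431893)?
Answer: sqrt(-431893 + 2*sqrt(159)) ≈ 657.17*I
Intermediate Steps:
L(T, f) = -11 (L(T, f) = 3 - 1*14 = 3 - 14 = -11)
w(h, u) = -2*u
y(N, p) = -7 + 5*p (y(N, p) = -7 + (-1*(-5))*p = -7 + 5*p)
sqrt(sqrt(w(1*38, -349) + y(-393, L(-20, -12))) - 431893) = sqrt(sqrt(-2*(-349) + (-7 + 5*(-11))) - 431893) = sqrt(sqrt(698 + (-7 - 55)) - 431893) = sqrt(sqrt(698 - 62) - 431893) = sqrt(sqrt(636) - 431893) = sqrt(2*sqrt(159) - 431893) = sqrt(-431893 + 2*sqrt(159))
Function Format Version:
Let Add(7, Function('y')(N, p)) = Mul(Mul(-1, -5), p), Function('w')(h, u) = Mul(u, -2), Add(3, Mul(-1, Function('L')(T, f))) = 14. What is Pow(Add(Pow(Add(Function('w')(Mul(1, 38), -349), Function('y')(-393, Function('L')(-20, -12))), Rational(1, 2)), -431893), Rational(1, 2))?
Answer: Pow(Add(-431893, Mul(2, Pow(159, Rational(1, 2)))), Rational(1, 2)) ≈ Mul(657.17, I)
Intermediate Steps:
Function('L')(T, f) = -11 (Function('L')(T, f) = Add(3, Mul(-1, 14)) = Add(3, -14) = -11)
Function('w')(h, u) = Mul(-2, u)
Function('y')(N, p) = Add(-7, Mul(5, p)) (Function('y')(N, p) = Add(-7, Mul(Mul(-1, -5), p)) = Add(-7, Mul(5, p)))
Pow(Add(Pow(Add(Function('w')(Mul(1, 38), -349), Function('y')(-393, Function('L')(-20, -12))), Rational(1, 2)), -431893), Rational(1, 2)) = Pow(Add(Pow(Add(Mul(-2, -349), Add(-7, Mul(5, -11))), Rational(1, 2)), -431893), Rational(1, 2)) = Pow(Add(Pow(Add(698, Add(-7, -55)), Rational(1, 2)), -431893), Rational(1, 2)) = Pow(Add(Pow(Add(698, -62), Rational(1, 2)), -431893), Rational(1, 2)) = Pow(Add(Pow(636, Rational(1, 2)), -431893), Rational(1, 2)) = Pow(Add(Mul(2, Pow(159, Rational(1, 2))), -431893), Rational(1, 2)) = Pow(Add(-431893, Mul(2, Pow(159, Rational(1, 2)))), Rational(1, 2))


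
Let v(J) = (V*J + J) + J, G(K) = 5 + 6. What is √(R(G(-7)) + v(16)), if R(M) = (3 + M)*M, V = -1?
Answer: √170 ≈ 13.038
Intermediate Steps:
G(K) = 11
R(M) = M*(3 + M)
v(J) = J (v(J) = (-J + J) + J = 0 + J = J)
√(R(G(-7)) + v(16)) = √(11*(3 + 11) + 16) = √(11*14 + 16) = √(154 + 16) = √170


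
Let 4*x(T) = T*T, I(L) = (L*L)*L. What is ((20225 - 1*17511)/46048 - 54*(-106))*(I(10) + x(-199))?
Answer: 5746207749533/92096 ≈ 6.2394e+7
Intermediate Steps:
I(L) = L³ (I(L) = L²*L = L³)
x(T) = T²/4 (x(T) = (T*T)/4 = T²/4)
((20225 - 1*17511)/46048 - 54*(-106))*(I(10) + x(-199)) = ((20225 - 1*17511)/46048 - 54*(-106))*(10³ + (¼)*(-199)²) = ((20225 - 17511)*(1/46048) + 5724)*(1000 + (¼)*39601) = (2714*(1/46048) + 5724)*(1000 + 39601/4) = (1357/23024 + 5724)*(43601/4) = (131790733/23024)*(43601/4) = 5746207749533/92096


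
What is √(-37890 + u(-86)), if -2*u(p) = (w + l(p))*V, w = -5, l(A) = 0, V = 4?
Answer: 2*I*√9470 ≈ 194.63*I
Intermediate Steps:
u(p) = 10 (u(p) = -(-5 + 0)*4/2 = -(-5)*4/2 = -½*(-20) = 10)
√(-37890 + u(-86)) = √(-37890 + 10) = √(-37880) = 2*I*√9470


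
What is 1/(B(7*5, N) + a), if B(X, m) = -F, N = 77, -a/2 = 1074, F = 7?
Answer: -1/2155 ≈ -0.00046404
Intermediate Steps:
a = -2148 (a = -2*1074 = -2148)
B(X, m) = -7 (B(X, m) = -1*7 = -7)
1/(B(7*5, N) + a) = 1/(-7 - 2148) = 1/(-2155) = -1/2155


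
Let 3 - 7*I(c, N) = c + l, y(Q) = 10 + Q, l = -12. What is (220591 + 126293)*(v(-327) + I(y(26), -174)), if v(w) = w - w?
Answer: -1040652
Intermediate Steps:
v(w) = 0
I(c, N) = 15/7 - c/7 (I(c, N) = 3/7 - (c - 12)/7 = 3/7 - (-12 + c)/7 = 3/7 + (12/7 - c/7) = 15/7 - c/7)
(220591 + 126293)*(v(-327) + I(y(26), -174)) = (220591 + 126293)*(0 + (15/7 - (10 + 26)/7)) = 346884*(0 + (15/7 - ⅐*36)) = 346884*(0 + (15/7 - 36/7)) = 346884*(0 - 3) = 346884*(-3) = -1040652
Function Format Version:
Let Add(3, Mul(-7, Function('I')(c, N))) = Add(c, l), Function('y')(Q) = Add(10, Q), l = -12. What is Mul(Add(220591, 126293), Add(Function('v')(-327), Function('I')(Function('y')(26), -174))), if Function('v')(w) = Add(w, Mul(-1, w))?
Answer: -1040652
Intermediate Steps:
Function('v')(w) = 0
Function('I')(c, N) = Add(Rational(15, 7), Mul(Rational(-1, 7), c)) (Function('I')(c, N) = Add(Rational(3, 7), Mul(Rational(-1, 7), Add(c, -12))) = Add(Rational(3, 7), Mul(Rational(-1, 7), Add(-12, c))) = Add(Rational(3, 7), Add(Rational(12, 7), Mul(Rational(-1, 7), c))) = Add(Rational(15, 7), Mul(Rational(-1, 7), c)))
Mul(Add(220591, 126293), Add(Function('v')(-327), Function('I')(Function('y')(26), -174))) = Mul(Add(220591, 126293), Add(0, Add(Rational(15, 7), Mul(Rational(-1, 7), Add(10, 26))))) = Mul(346884, Add(0, Add(Rational(15, 7), Mul(Rational(-1, 7), 36)))) = Mul(346884, Add(0, Add(Rational(15, 7), Rational(-36, 7)))) = Mul(346884, Add(0, -3)) = Mul(346884, -3) = -1040652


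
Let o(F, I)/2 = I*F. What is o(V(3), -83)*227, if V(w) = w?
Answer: -113046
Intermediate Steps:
o(F, I) = 2*F*I (o(F, I) = 2*(I*F) = 2*(F*I) = 2*F*I)
o(V(3), -83)*227 = (2*3*(-83))*227 = -498*227 = -113046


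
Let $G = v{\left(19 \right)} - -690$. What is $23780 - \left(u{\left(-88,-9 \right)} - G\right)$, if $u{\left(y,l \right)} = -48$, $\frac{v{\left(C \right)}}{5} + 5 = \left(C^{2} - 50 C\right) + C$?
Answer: $21643$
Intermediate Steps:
$v{\left(C \right)} = -25 - 245 C + 5 C^{2}$ ($v{\left(C \right)} = -25 + 5 \left(\left(C^{2} - 50 C\right) + C\right) = -25 + 5 \left(C^{2} - 49 C\right) = -25 + \left(- 245 C + 5 C^{2}\right) = -25 - 245 C + 5 C^{2}$)
$G = -2185$ ($G = \left(-25 - 4655 + 5 \cdot 19^{2}\right) - -690 = \left(-25 - 4655 + 5 \cdot 361\right) + 690 = \left(-25 - 4655 + 1805\right) + 690 = -2875 + 690 = -2185$)
$23780 - \left(u{\left(-88,-9 \right)} - G\right) = 23780 - \left(-48 - -2185\right) = 23780 - \left(-48 + 2185\right) = 23780 - 2137 = 21643$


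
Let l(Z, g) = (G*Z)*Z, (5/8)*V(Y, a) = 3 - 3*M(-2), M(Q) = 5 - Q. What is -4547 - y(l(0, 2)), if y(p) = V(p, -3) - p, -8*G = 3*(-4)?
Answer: -22591/5 ≈ -4518.2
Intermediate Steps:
G = 3/2 (G = -3*(-4)/8 = -⅛*(-12) = 3/2 ≈ 1.5000)
V(Y, a) = -144/5 (V(Y, a) = 8*(3 - 3*(5 - 1*(-2)))/5 = 8*(3 - 3*(5 + 2))/5 = 8*(3 - 3*7)/5 = 8*(3 - 21)/5 = (8/5)*(-18) = -144/5)
l(Z, g) = 3*Z²/2 (l(Z, g) = (3*Z/2)*Z = 3*Z²/2)
y(p) = -144/5 - p
-4547 - y(l(0, 2)) = -4547 - (-144/5 - 3*0²/2) = -4547 - (-144/5 - 3*0/2) = -4547 - (-144/5 - 1*0) = -4547 - (-144/5 + 0) = -4547 - 1*(-144/5) = -4547 + 144/5 = -22591/5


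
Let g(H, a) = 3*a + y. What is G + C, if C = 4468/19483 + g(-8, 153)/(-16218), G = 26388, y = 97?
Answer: 4169008843774/157987647 ≈ 26388.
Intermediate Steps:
g(H, a) = 97 + 3*a (g(H, a) = 3*a + 97 = 97 + 3*a)
C = 30814738/157987647 (C = 4468/19483 + (97 + 3*153)/(-16218) = 4468*(1/19483) + (97 + 459)*(-1/16218) = 4468/19483 + 556*(-1/16218) = 4468/19483 - 278/8109 = 30814738/157987647 ≈ 0.19505)
G + C = 26388 + 30814738/157987647 = 4169008843774/157987647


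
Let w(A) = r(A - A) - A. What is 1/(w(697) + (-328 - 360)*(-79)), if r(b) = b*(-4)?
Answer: 1/53655 ≈ 1.8638e-5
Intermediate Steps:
r(b) = -4*b
w(A) = -A (w(A) = -4*(A - A) - A = -4*0 - A = 0 - A = -A)
1/(w(697) + (-328 - 360)*(-79)) = 1/(-1*697 + (-328 - 360)*(-79)) = 1/(-697 - 688*(-79)) = 1/(-697 + 54352) = 1/53655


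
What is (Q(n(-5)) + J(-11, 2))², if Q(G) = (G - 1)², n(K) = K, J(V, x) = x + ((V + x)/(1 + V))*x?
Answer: 39601/25 ≈ 1584.0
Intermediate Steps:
J(V, x) = x + x*(V + x)/(1 + V) (J(V, x) = x + ((V + x)/(1 + V))*x = x + x*(V + x)/(1 + V))
Q(G) = (-1 + G)²
(Q(n(-5)) + J(-11, 2))² = ((-1 - 5)² + 2*(1 + 2 + 2*(-11))/(1 - 11))² = ((-6)² + 2*(1 + 2 - 22)/(-10))² = (36 + 2*(-⅒)*(-19))² = (36 + 19/5)² = (199/5)² = 39601/25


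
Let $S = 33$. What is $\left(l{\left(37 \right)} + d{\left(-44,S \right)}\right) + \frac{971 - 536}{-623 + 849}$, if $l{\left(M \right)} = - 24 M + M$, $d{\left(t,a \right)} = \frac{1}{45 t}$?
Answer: $- \frac{189972203}{223740} \approx -849.08$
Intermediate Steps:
$d{\left(t,a \right)} = \frac{1}{45 t}$
$l{\left(M \right)} = - 23 M$
$\left(l{\left(37 \right)} + d{\left(-44,S \right)}\right) + \frac{971 - 536}{-623 + 849} = \left(\left(-23\right) 37 + \frac{1}{45 \left(-44\right)}\right) + \frac{971 - 536}{-623 + 849} = \left(-851 + \frac{1}{45} \left(- \frac{1}{44}\right)\right) + \frac{435}{226} = \left(-851 - \frac{1}{1980}\right) + 435 \cdot \frac{1}{226} = - \frac{1684981}{1980} + \frac{435}{226} = - \frac{189972203}{223740}$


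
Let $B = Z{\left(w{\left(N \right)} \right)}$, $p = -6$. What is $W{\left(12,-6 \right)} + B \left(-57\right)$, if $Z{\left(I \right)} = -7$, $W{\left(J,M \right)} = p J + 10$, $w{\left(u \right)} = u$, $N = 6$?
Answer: $337$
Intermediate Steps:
$W{\left(J,M \right)} = 10 - 6 J$ ($W{\left(J,M \right)} = - 6 J + 10 = 10 - 6 J$)
$B = -7$
$W{\left(12,-6 \right)} + B \left(-57\right) = \left(10 - 72\right) - -399 = \left(10 - 72\right) + 399 = -62 + 399 = 337$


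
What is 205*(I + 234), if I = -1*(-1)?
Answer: 48175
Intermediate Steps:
I = 1
205*(I + 234) = 205*(1 + 234) = 205*235 = 48175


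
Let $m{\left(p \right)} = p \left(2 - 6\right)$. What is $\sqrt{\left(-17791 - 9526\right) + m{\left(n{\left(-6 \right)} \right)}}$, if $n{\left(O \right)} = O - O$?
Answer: $i \sqrt{27317} \approx 165.28 i$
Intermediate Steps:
$n{\left(O \right)} = 0$
$m{\left(p \right)} = - 4 p$ ($m{\left(p \right)} = p \left(-4\right) = - 4 p$)
$\sqrt{\left(-17791 - 9526\right) + m{\left(n{\left(-6 \right)} \right)}} = \sqrt{\left(-17791 - 9526\right) - 0} = \sqrt{\left(-17791 - 9526\right) + 0} = \sqrt{-27317 + 0} = \sqrt{-27317} = i \sqrt{27317}$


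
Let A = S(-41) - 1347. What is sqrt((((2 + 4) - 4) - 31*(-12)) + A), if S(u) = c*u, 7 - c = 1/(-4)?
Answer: I*sqrt(5081)/2 ≈ 35.641*I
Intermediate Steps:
c = 29/4 (c = 7 - 1/(-4) = 7 - (-1)/4 = 7 - 1*(-1/4) = 7 + 1/4 = 29/4 ≈ 7.2500)
S(u) = 29*u/4
A = -6577/4 (A = (29/4)*(-41) - 1347 = -1189/4 - 1347 = -6577/4 ≈ -1644.3)
sqrt((((2 + 4) - 4) - 31*(-12)) + A) = sqrt((((2 + 4) - 4) - 31*(-12)) - 6577/4) = sqrt(((6 - 4) + 372) - 6577/4) = sqrt((2 + 372) - 6577/4) = sqrt(374 - 6577/4) = sqrt(-5081/4) = I*sqrt(5081)/2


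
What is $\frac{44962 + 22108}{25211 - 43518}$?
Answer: $- \frac{67070}{18307} \approx -3.6636$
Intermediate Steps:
$\frac{44962 + 22108}{25211 - 43518} = \frac{67070}{-18307} = 67070 \left(- \frac{1}{18307}\right) = - \frac{67070}{18307}$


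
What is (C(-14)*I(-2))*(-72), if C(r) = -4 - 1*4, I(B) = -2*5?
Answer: -5760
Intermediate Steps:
I(B) = -10
C(r) = -8 (C(r) = -4 - 4 = -8)
(C(-14)*I(-2))*(-72) = -8*(-10)*(-72) = 80*(-72) = -5760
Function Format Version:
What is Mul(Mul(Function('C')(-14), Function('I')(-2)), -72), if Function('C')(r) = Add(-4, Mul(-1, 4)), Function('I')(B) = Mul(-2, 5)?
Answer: -5760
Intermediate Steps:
Function('I')(B) = -10
Function('C')(r) = -8 (Function('C')(r) = Add(-4, -4) = -8)
Mul(Mul(Function('C')(-14), Function('I')(-2)), -72) = Mul(Mul(-8, -10), -72) = Mul(80, -72) = -5760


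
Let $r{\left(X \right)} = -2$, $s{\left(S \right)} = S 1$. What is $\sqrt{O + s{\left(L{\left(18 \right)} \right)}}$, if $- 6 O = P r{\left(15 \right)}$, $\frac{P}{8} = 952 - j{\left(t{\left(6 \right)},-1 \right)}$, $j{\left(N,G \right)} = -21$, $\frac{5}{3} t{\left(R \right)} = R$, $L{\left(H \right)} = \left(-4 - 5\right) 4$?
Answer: $\frac{2 \sqrt{5757}}{3} \approx 50.583$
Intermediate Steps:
$L{\left(H \right)} = -36$ ($L{\left(H \right)} = \left(-9\right) 4 = -36$)
$t{\left(R \right)} = \frac{3 R}{5}$
$s{\left(S \right)} = S$
$P = 7784$ ($P = 8 \left(952 - -21\right) = 8 \left(952 + 21\right) = 8 \cdot 973 = 7784$)
$O = \frac{7784}{3}$ ($O = - \frac{7784 \left(-2\right)}{6} = \left(- \frac{1}{6}\right) \left(-15568\right) = \frac{7784}{3} \approx 2594.7$)
$\sqrt{O + s{\left(L{\left(18 \right)} \right)}} = \sqrt{\frac{7784}{3} - 36} = \sqrt{\frac{7676}{3}} = \frac{2 \sqrt{5757}}{3}$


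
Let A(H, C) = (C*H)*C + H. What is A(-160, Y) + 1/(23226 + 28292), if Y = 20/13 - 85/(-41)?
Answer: -32886733452231/14635697102 ≈ -2247.0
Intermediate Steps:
Y = 1925/533 (Y = 20*(1/13) - 85*(-1/41) = 20/13 + 85/41 = 1925/533 ≈ 3.6116)
A(H, C) = H + H*C² (A(H, C) = H*C² + H = H + H*C²)
A(-160, Y) + 1/(23226 + 28292) = -160*(1 + (1925/533)²) + 1/(23226 + 28292) = -160*(1 + 3705625/284089) + 1/51518 = -160*3989714/284089 + 1/51518 = -638354240/284089 + 1/51518 = -32886733452231/14635697102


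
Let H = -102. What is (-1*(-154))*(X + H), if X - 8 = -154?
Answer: -38192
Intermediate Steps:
X = -146 (X = 8 - 154 = -146)
(-1*(-154))*(X + H) = (-1*(-154))*(-146 - 102) = 154*(-248) = -38192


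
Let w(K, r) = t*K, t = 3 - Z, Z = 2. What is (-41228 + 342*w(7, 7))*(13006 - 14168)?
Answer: 45125108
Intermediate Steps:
t = 1 (t = 3 - 1*2 = 3 - 2 = 1)
w(K, r) = K (w(K, r) = 1*K = K)
(-41228 + 342*w(7, 7))*(13006 - 14168) = (-41228 + 342*7)*(13006 - 14168) = (-41228 + 2394)*(-1162) = -38834*(-1162) = 45125108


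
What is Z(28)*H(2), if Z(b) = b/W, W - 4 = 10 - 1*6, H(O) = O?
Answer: 7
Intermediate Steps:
W = 8 (W = 4 + (10 - 1*6) = 4 + (10 - 6) = 4 + 4 = 8)
Z(b) = b/8
Z(28)*H(2) = ((1/8)*28)*2 = (7/2)*2 = 7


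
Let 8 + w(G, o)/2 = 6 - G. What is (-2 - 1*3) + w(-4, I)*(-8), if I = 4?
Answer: -37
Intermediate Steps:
w(G, o) = -4 - 2*G (w(G, o) = -16 + 2*(6 - G) = -16 + (12 - 2*G) = -4 - 2*G)
(-2 - 1*3) + w(-4, I)*(-8) = (-2 - 1*3) + (-4 - 2*(-4))*(-8) = (-2 - 3) + (-4 + 8)*(-8) = -5 + 4*(-8) = -5 - 32 = -37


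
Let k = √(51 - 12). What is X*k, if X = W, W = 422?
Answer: 422*√39 ≈ 2635.4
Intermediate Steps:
k = √39 ≈ 6.2450
X = 422
X*k = 422*√39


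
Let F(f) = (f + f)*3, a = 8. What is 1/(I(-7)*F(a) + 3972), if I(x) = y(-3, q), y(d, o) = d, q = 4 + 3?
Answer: 1/3828 ≈ 0.00026123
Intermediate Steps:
q = 7
F(f) = 6*f (F(f) = (2*f)*3 = 6*f)
I(x) = -3
1/(I(-7)*F(a) + 3972) = 1/(-18*8 + 3972) = 1/(-3*48 + 3972) = 1/(-144 + 3972) = 1/3828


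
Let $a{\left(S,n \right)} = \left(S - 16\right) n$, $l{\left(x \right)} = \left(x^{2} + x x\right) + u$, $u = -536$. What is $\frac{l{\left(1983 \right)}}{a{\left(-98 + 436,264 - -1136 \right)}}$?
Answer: $\frac{3932021}{225400} \approx 17.445$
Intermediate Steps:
$l{\left(x \right)} = -536 + 2 x^{2}$ ($l{\left(x \right)} = \left(x^{2} + x x\right) - 536 = \left(x^{2} + x^{2}\right) - 536 = 2 x^{2} - 536 = -536 + 2 x^{2}$)
$a{\left(S,n \right)} = n \left(-16 + S\right)$ ($a{\left(S,n \right)} = \left(-16 + S\right) n = n \left(-16 + S\right)$)
$\frac{l{\left(1983 \right)}}{a{\left(-98 + 436,264 - -1136 \right)}} = \frac{-536 + 2 \cdot 1983^{2}}{\left(264 - -1136\right) \left(-16 + \left(-98 + 436\right)\right)} = \frac{-536 + 2 \cdot 3932289}{\left(264 + 1136\right) \left(-16 + 338\right)} = \frac{-536 + 7864578}{1400 \cdot 322} = \frac{7864042}{450800} = 7864042 \cdot \frac{1}{450800} = \frac{3932021}{225400}$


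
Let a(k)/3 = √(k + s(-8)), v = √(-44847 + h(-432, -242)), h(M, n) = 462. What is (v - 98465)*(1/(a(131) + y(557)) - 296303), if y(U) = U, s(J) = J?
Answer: 9019364605145085/309142 + 295395*√123/309142 - 91599701469*I*√44385/309142 - 9*I*√606595/309142 ≈ 2.9175e+10 - 6.2424e+7*I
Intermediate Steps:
v = I*√44385 (v = √(-44847 + 462) = √(-44385) = I*√44385 ≈ 210.68*I)
a(k) = 3*√(-8 + k) (a(k) = 3*√(k - 8) = 3*√(-8 + k))
(v - 98465)*(1/(a(131) + y(557)) - 296303) = (I*√44385 - 98465)*(1/(3*√(-8 + 131) + 557) - 296303) = (-98465 + I*√44385)*(1/(3*√123 + 557) - 296303) = (-98465 + I*√44385)*(1/(557 + 3*√123) - 296303) = (-98465 + I*√44385)*(-296303 + 1/(557 + 3*√123)) = (-296303 + 1/(557 + 3*√123))*(-98465 + I*√44385)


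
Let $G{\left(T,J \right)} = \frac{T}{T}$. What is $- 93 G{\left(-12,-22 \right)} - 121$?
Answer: $-214$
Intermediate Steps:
$G{\left(T,J \right)} = 1$
$- 93 G{\left(-12,-22 \right)} - 121 = \left(-93\right) 1 - 121 = -93 - 121 = -214$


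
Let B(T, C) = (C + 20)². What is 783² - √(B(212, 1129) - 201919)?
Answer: 613089 - 11*√9242 ≈ 6.1203e+5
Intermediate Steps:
B(T, C) = (20 + C)²
783² - √(B(212, 1129) - 201919) = 783² - √((20 + 1129)² - 201919) = 613089 - √(1149² - 201919) = 613089 - √(1320201 - 201919) = 613089 - √1118282 = 613089 - 11*√9242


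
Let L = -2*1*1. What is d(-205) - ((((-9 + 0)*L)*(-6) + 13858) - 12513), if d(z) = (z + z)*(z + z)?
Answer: 166863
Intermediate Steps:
d(z) = 4*z² (d(z) = (2*z)*(2*z) = 4*z²)
L = -2 (L = -2*1 = -2)
d(-205) - ((((-9 + 0)*L)*(-6) + 13858) - 12513) = 4*(-205)² - ((((-9 + 0)*(-2))*(-6) + 13858) - 12513) = 4*42025 - ((-9*(-2)*(-6) + 13858) - 12513) = 168100 - ((18*(-6) + 13858) - 12513) = 168100 - ((-108 + 13858) - 12513) = 168100 - (13750 - 12513) = 168100 - 1*1237 = 168100 - 1237 = 166863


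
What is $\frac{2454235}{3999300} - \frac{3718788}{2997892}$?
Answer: $- \frac{375750868789}{599473473780} \approx -0.6268$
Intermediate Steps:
$\frac{2454235}{3999300} - \frac{3718788}{2997892} = 2454235 \cdot \frac{1}{3999300} - \frac{929697}{749473} = \frac{490847}{799860} - \frac{929697}{749473} = - \frac{375750868789}{599473473780}$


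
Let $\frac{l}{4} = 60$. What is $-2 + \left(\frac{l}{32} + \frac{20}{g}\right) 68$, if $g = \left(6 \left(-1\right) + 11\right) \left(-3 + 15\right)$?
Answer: $\frac{1592}{3} \approx 530.67$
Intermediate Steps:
$l = 240$ ($l = 4 \cdot 60 = 240$)
$g = 60$ ($g = \left(-6 + 11\right) 12 = 5 \cdot 12 = 60$)
$-2 + \left(\frac{l}{32} + \frac{20}{g}\right) 68 = -2 + \left(\frac{240}{32} + \frac{20}{60}\right) 68 = -2 + \left(240 \cdot \frac{1}{32} + 20 \cdot \frac{1}{60}\right) 68 = -2 + \left(\frac{15}{2} + \frac{1}{3}\right) 68 = -2 + \frac{47}{6} \cdot 68 = -2 + \frac{1598}{3} = \frac{1592}{3}$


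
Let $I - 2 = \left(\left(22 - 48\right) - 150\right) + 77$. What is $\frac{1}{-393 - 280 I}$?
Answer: $\frac{1}{26767} \approx 3.7359 \cdot 10^{-5}$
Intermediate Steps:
$I = -97$ ($I = 2 + \left(\left(\left(22 - 48\right) - 150\right) + 77\right) = 2 + \left(\left(-26 - 150\right) + 77\right) = 2 + \left(-176 + 77\right) = 2 - 99 = -97$)
$\frac{1}{-393 - 280 I} = \frac{1}{-393 - -27160} = \frac{1}{-393 + 27160} = \frac{1}{26767}$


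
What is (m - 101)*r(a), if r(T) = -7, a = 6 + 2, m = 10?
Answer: 637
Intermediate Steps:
a = 8
(m - 101)*r(a) = (10 - 101)*(-7) = -91*(-7) = 637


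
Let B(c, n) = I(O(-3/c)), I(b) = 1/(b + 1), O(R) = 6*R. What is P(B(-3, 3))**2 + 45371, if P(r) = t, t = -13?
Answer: 45540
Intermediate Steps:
I(b) = 1/(1 + b)
B(c, n) = 1/(1 - 18/c) (B(c, n) = 1/(1 + 6*(-3/c)) = 1/(1 - 18/c))
P(r) = -13
P(B(-3, 3))**2 + 45371 = (-13)**2 + 45371 = 169 + 45371 = 45540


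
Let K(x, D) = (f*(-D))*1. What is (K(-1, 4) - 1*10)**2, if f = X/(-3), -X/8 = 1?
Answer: 3844/9 ≈ 427.11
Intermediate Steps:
X = -8 (X = -8*1 = -8)
f = 8/3 (f = -8/(-3) = -8*(-1/3) = 8/3 ≈ 2.6667)
K(x, D) = -8*D/3 (K(x, D) = (8*(-D)/3)*1 = -8*D/3*1 = -8*D/3)
(K(-1, 4) - 1*10)**2 = (-8/3*4 - 1*10)**2 = (-32/3 - 10)**2 = (-62/3)**2 = 3844/9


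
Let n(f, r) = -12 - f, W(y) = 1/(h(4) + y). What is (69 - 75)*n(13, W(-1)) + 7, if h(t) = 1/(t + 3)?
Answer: 157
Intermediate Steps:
h(t) = 1/(3 + t)
W(y) = 1/(1/7 + y) (W(y) = 1/(1/(3 + 4) + y) = 1/(1/7 + y))
(69 - 75)*n(13, W(-1)) + 7 = (69 - 75)*(-12 - 1*13) + 7 = -6*(-12 - 13) + 7 = -6*(-25) + 7 = 150 + 7 = 157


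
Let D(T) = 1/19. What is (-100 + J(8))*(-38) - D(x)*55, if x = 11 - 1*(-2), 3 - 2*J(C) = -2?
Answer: 70340/19 ≈ 3702.1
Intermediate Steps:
J(C) = 5/2 (J(C) = 3/2 - ½*(-2) = 3/2 + 1 = 5/2)
x = 13 (x = 11 + 2 = 13)
D(T) = 1/19
(-100 + J(8))*(-38) - D(x)*55 = (-100 + 5/2)*(-38) - 55/19 = -195/2*(-38) - 1*55/19 = 3705 - 55/19 = 70340/19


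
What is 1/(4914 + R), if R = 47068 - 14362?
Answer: 1/37620 ≈ 2.6582e-5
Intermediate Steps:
R = 32706
1/(4914 + R) = 1/(4914 + 32706) = 1/37620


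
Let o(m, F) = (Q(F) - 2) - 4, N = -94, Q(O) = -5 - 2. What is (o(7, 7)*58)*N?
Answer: 70876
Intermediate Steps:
Q(O) = -7
o(m, F) = -13 (o(m, F) = (-7 - 2) - 4 = -9 - 4 = -13)
(o(7, 7)*58)*N = -13*58*(-94) = -754*(-94) = 70876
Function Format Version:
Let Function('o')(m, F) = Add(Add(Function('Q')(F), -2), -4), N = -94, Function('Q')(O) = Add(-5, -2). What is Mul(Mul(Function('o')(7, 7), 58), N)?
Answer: 70876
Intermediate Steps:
Function('Q')(O) = -7
Function('o')(m, F) = -13 (Function('o')(m, F) = Add(Add(-7, -2), -4) = Add(-9, -4) = -13)
Mul(Mul(Function('o')(7, 7), 58), N) = Mul(Mul(-13, 58), -94) = Mul(-754, -94) = 70876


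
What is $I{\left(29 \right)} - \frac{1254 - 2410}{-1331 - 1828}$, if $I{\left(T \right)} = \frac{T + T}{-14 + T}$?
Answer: $\frac{55294}{15795} \approx 3.5007$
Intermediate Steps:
$I{\left(T \right)} = \frac{2 T}{-14 + T}$
$I{\left(29 \right)} - \frac{1254 - 2410}{-1331 - 1828} = 2 \cdot 29 \frac{1}{-14 + 29} - \frac{1254 - 2410}{-1331 - 1828} = 2 \cdot 29 \cdot \frac{1}{15} - - \frac{1156}{-3159} = 2 \cdot 29 \cdot \frac{1}{15} - \left(-1156\right) \left(- \frac{1}{3159}\right) = \frac{58}{15} - \frac{1156}{3159} = \frac{55294}{15795}$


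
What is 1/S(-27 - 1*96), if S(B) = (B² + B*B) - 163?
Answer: 1/30095 ≈ 3.3228e-5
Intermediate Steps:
S(B) = -163 + 2*B² (S(B) = (B² + B²) - 163 = 2*B² - 163 = -163 + 2*B²)
1/S(-27 - 1*96) = 1/(-163 + 2*(-27 - 1*96)²) = 1/(-163 + 2*(-27 - 96)²) = 1/(-163 + 2*(-123)²) = 1/(-163 + 2*15129) = 1/(-163 + 30258) = 1/30095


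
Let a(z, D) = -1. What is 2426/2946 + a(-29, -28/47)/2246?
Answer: 2722925/3308358 ≈ 0.82304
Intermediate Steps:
2426/2946 + a(-29, -28/47)/2246 = 2426/2946 - 1/2246 = 2426*(1/2946) - 1*1/2246 = 1213/1473 - 1/2246 = 2722925/3308358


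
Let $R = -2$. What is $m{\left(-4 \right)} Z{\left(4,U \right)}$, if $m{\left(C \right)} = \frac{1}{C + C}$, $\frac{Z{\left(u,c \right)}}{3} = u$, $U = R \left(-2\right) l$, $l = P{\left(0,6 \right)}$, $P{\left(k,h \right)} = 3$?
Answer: $- \frac{3}{2} \approx -1.5$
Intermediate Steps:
$l = 3$
$U = 12$ ($U = \left(-2\right) \left(-2\right) 3 = 4 \cdot 3 = 12$)
$Z{\left(u,c \right)} = 3 u$
$m{\left(C \right)} = \frac{1}{2 C}$
$m{\left(-4 \right)} Z{\left(4,U \right)} = \frac{1}{2 \left(-4\right)} 3 \cdot 4 = \frac{1}{2} \left(- \frac{1}{4}\right) 12 = \left(- \frac{1}{8}\right) 12 = - \frac{3}{2}$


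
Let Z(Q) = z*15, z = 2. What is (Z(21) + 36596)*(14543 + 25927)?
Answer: 1482254220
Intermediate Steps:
Z(Q) = 30 (Z(Q) = 2*15 = 30)
(Z(21) + 36596)*(14543 + 25927) = (30 + 36596)*(14543 + 25927) = 36626*40470 = 1482254220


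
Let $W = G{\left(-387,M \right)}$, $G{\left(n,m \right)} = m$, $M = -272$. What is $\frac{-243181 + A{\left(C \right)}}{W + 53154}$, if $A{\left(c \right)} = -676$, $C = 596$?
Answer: $- \frac{243857}{52882} \approx -4.6113$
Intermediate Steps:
$W = -272$
$\frac{-243181 + A{\left(C \right)}}{W + 53154} = \frac{-243181 - 676}{-272 + 53154} = - \frac{243857}{52882}$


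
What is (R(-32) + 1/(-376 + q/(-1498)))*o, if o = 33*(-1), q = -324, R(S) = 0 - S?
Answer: -297199155/281462 ≈ -1055.9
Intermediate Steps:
R(S) = -S
o = -33
(R(-32) + 1/(-376 + q/(-1498)))*o = (-1*(-32) + 1/(-376 - 324/(-1498)))*(-33) = (32 + 1/(-376 - 324*(-1/1498)))*(-33) = (32 + 1/(-376 + 162/749))*(-33) = (32 + 1/(-281462/749))*(-33) = (32 - 749/281462)*(-33) = (9006035/281462)*(-33) = -297199155/281462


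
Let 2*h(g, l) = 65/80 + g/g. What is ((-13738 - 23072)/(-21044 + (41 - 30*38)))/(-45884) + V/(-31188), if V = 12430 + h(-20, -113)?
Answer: -33682842079919/84499470777216 ≈ -0.39862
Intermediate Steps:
h(g, l) = 29/32 (h(g, l) = (65/80 + g/g)/2 = (65*(1/80) + 1)/2 = (13/16 + 1)/2 = (1/2)*(29/16) = 29/32)
V = 397789/32 (V = 12430 + 29/32 = 397789/32 ≈ 12431.)
((-13738 - 23072)/(-21044 + (41 - 30*38)))/(-45884) + V/(-31188) = ((-13738 - 23072)/(-21044 + (41 - 30*38)))/(-45884) + (397789/32)/(-31188) = -36810/(-21044 + (41 - 1140))*(-1/45884) + (397789/32)*(-1/31188) = -36810/(-21044 - 1099)*(-1/45884) - 397789/998016 = -36810/(-22143)*(-1/45884) - 397789/998016 = -36810*(-1/22143)*(-1/45884) - 397789/998016 = (12270/7381)*(-1/45884) - 397789/998016 = -6135/169334902 - 397789/998016 = -33682842079919/84499470777216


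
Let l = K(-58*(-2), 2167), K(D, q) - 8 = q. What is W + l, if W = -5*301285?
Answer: -1504250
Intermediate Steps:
K(D, q) = 8 + q
l = 2175 (l = 8 + 2167 = 2175)
W = -1506425
W + l = -1506425 + 2175 = -1504250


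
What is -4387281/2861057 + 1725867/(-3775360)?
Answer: -21501369057579/10801520155520 ≈ -1.9906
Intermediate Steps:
-4387281/2861057 + 1725867/(-3775360) = -4387281*1/2861057 + 1725867*(-1/3775360) = -4387281/2861057 - 1725867/3775360 = -21501369057579/10801520155520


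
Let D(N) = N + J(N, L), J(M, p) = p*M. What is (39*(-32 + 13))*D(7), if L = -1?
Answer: 0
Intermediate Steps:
J(M, p) = M*p
D(N) = 0 (D(N) = N + N*(-1) = N - N = 0)
(39*(-32 + 13))*D(7) = (39*(-32 + 13))*0 = (39*(-19))*0 = -741*0 = 0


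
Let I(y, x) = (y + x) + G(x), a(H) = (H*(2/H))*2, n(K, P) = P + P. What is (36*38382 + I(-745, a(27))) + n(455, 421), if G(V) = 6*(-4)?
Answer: 1381829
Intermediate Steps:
n(K, P) = 2*P
G(V) = -24
a(H) = 4 (a(H) = 2*2 = 4)
I(y, x) = -24 + x + y (I(y, x) = (y + x) - 24 = (x + y) - 24 = -24 + x + y)
(36*38382 + I(-745, a(27))) + n(455, 421) = (36*38382 + (-24 + 4 - 745)) + 2*421 = (1381752 - 765) + 842 = 1380987 + 842 = 1381829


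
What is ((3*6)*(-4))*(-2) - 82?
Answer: 62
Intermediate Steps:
((3*6)*(-4))*(-2) - 82 = (18*(-4))*(-2) - 82 = -72*(-2) - 82 = 144 - 82 = 62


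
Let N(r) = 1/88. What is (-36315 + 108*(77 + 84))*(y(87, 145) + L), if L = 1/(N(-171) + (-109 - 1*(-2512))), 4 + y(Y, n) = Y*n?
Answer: -50474243537181/211465 ≈ -2.3869e+8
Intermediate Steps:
y(Y, n) = -4 + Y*n
N(r) = 1/88
L = 88/211465 (L = 1/(1/88 + (-109 - 1*(-2512))) = 1/(1/88 + (-109 + 2512)) = 1/(1/88 + 2403) = 1/(211465/88) = 88/211465 ≈ 0.00041614)
(-36315 + 108*(77 + 84))*(y(87, 145) + L) = (-36315 + 108*(77 + 84))*((-4 + 87*145) + 88/211465) = (-36315 + 108*161)*((-4 + 12615) + 88/211465) = (-36315 + 17388)*(12611 + 88/211465) = -18927*2666785203/211465 = -50474243537181/211465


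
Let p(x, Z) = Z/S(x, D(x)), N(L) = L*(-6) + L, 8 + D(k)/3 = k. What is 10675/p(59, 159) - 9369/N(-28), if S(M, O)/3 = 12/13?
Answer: 11478759/96460 ≈ 119.00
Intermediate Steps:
D(k) = -24 + 3*k
S(M, O) = 36/13 (S(M, O) = 3*(12/13) = 36/13)
N(L) = -5*L (N(L) = -6*L + L = -5*L)
p(x, Z) = 13*Z/36 (p(x, Z) = Z/(36/13) = Z*(13/36) = 13*Z/36)
10675/p(59, 159) - 9369/N(-28) = 10675/(((13/36)*159)) - 9369/((-5*(-28))) = 10675/(689/12) - 9369/140 = 10675*(12/689) - 9369*1/140 = 128100/689 - 9369/140 = 11478759/96460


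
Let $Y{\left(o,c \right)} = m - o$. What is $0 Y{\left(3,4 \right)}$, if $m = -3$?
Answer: $0$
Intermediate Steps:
$Y{\left(o,c \right)} = -3 - o$
$0 Y{\left(3,4 \right)} = 0 \left(-3 - 3\right) = 0 \left(-6\right) = 0$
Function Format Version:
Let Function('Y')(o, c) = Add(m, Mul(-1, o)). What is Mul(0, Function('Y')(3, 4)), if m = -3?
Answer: 0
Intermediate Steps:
Function('Y')(o, c) = Add(-3, Mul(-1, o))
Mul(0, Function('Y')(3, 4)) = Mul(0, Add(-3, Mul(-1, 3))) = Mul(0, Add(-3, -3)) = Mul(0, -6) = 0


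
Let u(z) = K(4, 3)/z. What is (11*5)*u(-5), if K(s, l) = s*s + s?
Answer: -220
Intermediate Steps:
K(s, l) = s + s² (K(s, l) = s² + s = s + s²)
u(z) = 20/z (u(z) = (4*(1 + 4))/z = (4*5)/z = 20/z)
(11*5)*u(-5) = (11*5)*(20/(-5)) = 55*(20*(-⅕)) = 55*(-4) = -220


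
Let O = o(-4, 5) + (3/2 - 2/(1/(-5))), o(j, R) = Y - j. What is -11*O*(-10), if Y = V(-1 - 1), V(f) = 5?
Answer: 2255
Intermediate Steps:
Y = 5
o(j, R) = 5 - j
O = 41/2 (O = (5 - 1*(-4)) + (3/2 - 2/(1/(-5))) = (5 + 4) + (3*(½) - 2/(-⅕)) = 9 + (3/2 - 2*(-5)) = 9 + (3/2 + 10) = 9 + 23/2 = 41/2 ≈ 20.500)
-11*O*(-10) = -11*41/2*(-10) = -451/2*(-10) = 2255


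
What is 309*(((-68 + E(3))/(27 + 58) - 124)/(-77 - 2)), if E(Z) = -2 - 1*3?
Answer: 3279417/6715 ≈ 488.37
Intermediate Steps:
E(Z) = -5 (E(Z) = -2 - 3 = -5)
309*(((-68 + E(3))/(27 + 58) - 124)/(-77 - 2)) = 309*(((-68 - 5)/(27 + 58) - 124)/(-77 - 2)) = 309*((-73/85 - 124)/(-79)) = 309*((-73*1/85 - 124)*(-1/79)) = 309*((-73/85 - 124)*(-1/79)) = 309*(-10613/85*(-1/79)) = 309*(10613/6715) = 3279417/6715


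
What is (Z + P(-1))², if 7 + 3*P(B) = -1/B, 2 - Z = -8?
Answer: 64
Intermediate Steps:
Z = 10 (Z = 2 - 1*(-8) = 2 + 8 = 10)
P(B) = -7/3 - 1/(3*B) (P(B) = -7/3 + (-1/B)/3 = -7/3 - 1/(3*B))
(Z + P(-1))² = (10 + (⅓)*(-1 - 7*(-1))/(-1))² = (10 + (⅓)*(-1)*(-1 + 7))² = (10 + (⅓)*(-1)*6)² = (10 - 2)² = 8² = 64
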